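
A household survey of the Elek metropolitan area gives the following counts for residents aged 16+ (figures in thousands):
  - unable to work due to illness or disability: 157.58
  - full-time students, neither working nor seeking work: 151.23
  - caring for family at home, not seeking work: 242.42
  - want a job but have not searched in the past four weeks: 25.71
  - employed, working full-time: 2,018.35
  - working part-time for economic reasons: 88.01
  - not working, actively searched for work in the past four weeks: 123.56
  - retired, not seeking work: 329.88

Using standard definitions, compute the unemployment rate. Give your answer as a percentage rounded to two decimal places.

Unemployment rate ≈ 5.54%.

Employed = 2,018.35 + 88.01 = 2,106.36 thousand (anyone who worked, including part-time for economic reasons, counts as employed).
Unemployed = 123.56 thousand.
Labor force = 2,106.36 + 123.56 = 2,229.92 thousand.
Unemployment rate = 123.56 / 2,229.92 = 5.54%.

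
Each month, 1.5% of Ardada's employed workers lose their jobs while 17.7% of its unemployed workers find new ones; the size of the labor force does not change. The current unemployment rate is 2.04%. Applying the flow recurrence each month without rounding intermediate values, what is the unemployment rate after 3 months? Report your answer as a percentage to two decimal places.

Unemployment rate after three months ≈ 4.77%.

With a fixed labor force, u_{t+1} = u_t + s·(1−u_t) − f·u_t = u_t·(1−s−f) + s.
Here 1−s−f = 0.808 and s = 0.015.
u_1 = 0.020400 × 0.808 + 0.015 = 0.031483.
u_2 = 0.031483 × 0.808 + 0.015 = 0.040438.
u_3 = 0.040438 × 0.808 + 0.015 = 0.047674.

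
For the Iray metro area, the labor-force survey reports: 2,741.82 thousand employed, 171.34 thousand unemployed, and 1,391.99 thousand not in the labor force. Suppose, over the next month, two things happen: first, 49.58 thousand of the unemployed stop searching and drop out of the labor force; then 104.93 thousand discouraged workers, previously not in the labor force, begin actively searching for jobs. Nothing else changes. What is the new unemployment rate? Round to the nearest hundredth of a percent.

New unemployment rate ≈ 7.64%.

Initially, labor force = 2,741.82 + 171.34 = 2,913.16 thousand, so u = 171.34/2,913.16 = 5.88%.
After the first change, unemployed and labor force both fall by 49.58 → E = 2,741.82, U = 121.76, labor force = 2,863.58 thousand.
After the second change, unemployed and labor force both rise by 104.93 → E = 2,741.82, U = 226.69, labor force = 2,968.51 thousand.
New unemployment rate = 226.69 / 2,968.51 = 7.64%.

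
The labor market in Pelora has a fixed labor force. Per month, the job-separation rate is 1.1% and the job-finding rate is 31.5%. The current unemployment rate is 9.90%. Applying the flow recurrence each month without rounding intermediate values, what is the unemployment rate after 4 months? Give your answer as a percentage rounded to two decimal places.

Unemployment rate after four months ≈ 4.72%.

With a fixed labor force, u_{t+1} = u_t + s·(1−u_t) − f·u_t = u_t·(1−s−f) + s.
Here 1−s−f = 0.674 and s = 0.011.
u_1 = 0.099000 × 0.674 + 0.011 = 0.077726.
u_2 = 0.077726 × 0.674 + 0.011 = 0.063387.
u_3 = 0.063387 × 0.674 + 0.011 = 0.053723.
u_4 = 0.053723 × 0.674 + 0.011 = 0.047209.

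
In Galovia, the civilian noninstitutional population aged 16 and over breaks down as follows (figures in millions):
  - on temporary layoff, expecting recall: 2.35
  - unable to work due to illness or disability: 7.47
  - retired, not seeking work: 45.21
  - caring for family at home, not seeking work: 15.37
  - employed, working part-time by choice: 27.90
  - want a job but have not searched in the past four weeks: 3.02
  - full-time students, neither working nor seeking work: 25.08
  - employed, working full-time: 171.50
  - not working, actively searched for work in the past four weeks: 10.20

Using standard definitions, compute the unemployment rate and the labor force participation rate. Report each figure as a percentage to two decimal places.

Unemployment rate ≈ 5.92%; labor force participation rate ≈ 68.79%.

Employed = 27.90 + 171.50 = 199.40 million.
Unemployed = 2.35 + 10.20 = 12.55 million (jobless and actively searching, or on temporary layoff).
Labor force = 199.40 + 12.55 = 211.95 million.
Not in labor force = 7.47 + 45.21 + 15.37 + 3.02 + 25.08 = 96.15 million (those not working and not actively searching are outside the labor force — including those who want a job but have given up searching).
Civilian working-age population = 211.95 + 96.15 = 308.10 million.
Unemployment rate = 12.55 / 211.95 = 5.92%.
Labor force participation rate = 211.95 / 308.10 = 68.79%.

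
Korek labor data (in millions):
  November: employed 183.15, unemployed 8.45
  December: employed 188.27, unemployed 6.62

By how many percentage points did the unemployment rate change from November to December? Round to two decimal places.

November: labor force = 183.15 + 8.45 = 191.60; u = 8.45/191.60 = 4.41%.
December: labor force = 188.27 + 6.62 = 194.89; u = 6.62/194.89 = 3.40%.
Change = 3.40% − 4.41% = −1.01 pp.

The unemployment rate changed by −1.01 percentage points.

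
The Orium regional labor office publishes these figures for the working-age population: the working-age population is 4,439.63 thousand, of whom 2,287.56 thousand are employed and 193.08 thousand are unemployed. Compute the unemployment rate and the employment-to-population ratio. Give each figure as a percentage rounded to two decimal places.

Unemployment rate ≈ 7.78%; employment-population ratio ≈ 51.53%.

Labor force = employed + unemployed = 2,287.56 + 193.08 = 2,480.64 thousand.
Unemployment rate = 193.08 / 2,480.64 = 7.78%.
Employment-population ratio = 2,287.56 / 4,439.63 = 51.53%.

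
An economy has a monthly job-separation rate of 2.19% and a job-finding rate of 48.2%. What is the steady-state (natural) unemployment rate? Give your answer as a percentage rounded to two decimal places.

At steady state the flows balance: s·E = f·U, so U/(E+U) = s/(s+f).
u* = 2.19 / (2.19 + 48.2) = 2.19 / 50.39 = 4.35%.

Steady-state unemployment rate ≈ 4.35%.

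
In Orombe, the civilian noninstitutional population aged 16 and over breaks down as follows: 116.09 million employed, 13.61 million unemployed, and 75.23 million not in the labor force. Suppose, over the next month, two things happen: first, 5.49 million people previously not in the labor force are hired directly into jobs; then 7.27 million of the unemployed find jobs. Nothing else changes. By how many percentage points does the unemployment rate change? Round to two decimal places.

The unemployment rate changes by −5.80 percentage points.

Initially, labor force = 116.09 + 13.61 = 129.70 million, so u = 13.61/129.70 = 10.49%.
After the first change, employed and labor force both rise by 5.49; unemployed unchanged → E = 121.58, U = 13.61, labor force = 135.19 million.
After the second change, unemployed falls and employed rises by 7.27; labor force unchanged → E = 128.85, U = 6.34, labor force = 135.19 million.
New unemployment rate = 6.34 / 135.19 = 4.69%.
Change = 4.69% − 10.49% = −5.80 percentage points.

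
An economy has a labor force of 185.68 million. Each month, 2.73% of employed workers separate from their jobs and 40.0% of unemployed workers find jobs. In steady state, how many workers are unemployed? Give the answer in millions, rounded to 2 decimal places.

Steady-state unemployment rate u* = s/(s+f) = 2.73/(2.73+40.0) = 0.063890.
Unemployed = u* × labor force = 0.063890 × 185.68 ≈ 11.86 million.

About 11.86 million are unemployed in steady state.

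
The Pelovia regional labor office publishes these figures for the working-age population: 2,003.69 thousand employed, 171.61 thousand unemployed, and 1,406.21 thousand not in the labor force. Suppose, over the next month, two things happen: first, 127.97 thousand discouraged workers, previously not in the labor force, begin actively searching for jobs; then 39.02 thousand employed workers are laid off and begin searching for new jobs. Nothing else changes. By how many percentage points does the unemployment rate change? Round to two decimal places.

Initially, labor force = 2,003.69 + 171.61 = 2,175.30 thousand, so u = 171.61/2,175.30 = 7.89%.
After the first change, unemployed and labor force both rise by 127.97 → E = 2,003.69, U = 299.58, labor force = 2,303.27 thousand.
After the second change, employed falls and unemployed rises by 39.02; labor force unchanged → E = 1,964.67, U = 338.60, labor force = 2,303.27 thousand.
New unemployment rate = 338.60 / 2,303.27 = 14.70%.
Change = 14.70% − 7.89% = +6.81 percentage points.

The unemployment rate changes by +6.81 percentage points.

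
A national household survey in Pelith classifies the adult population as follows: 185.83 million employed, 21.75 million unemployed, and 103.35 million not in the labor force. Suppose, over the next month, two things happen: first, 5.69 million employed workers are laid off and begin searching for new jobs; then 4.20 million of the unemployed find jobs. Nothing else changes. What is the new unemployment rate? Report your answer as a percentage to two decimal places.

Initially, labor force = 185.83 + 21.75 = 207.58 million, so u = 21.75/207.58 = 10.48%.
After the first change, employed falls and unemployed rises by 5.69; labor force unchanged → E = 180.14, U = 27.44, labor force = 207.58 million.
After the second change, unemployed falls and employed rises by 4.20; labor force unchanged → E = 184.34, U = 23.24, labor force = 207.58 million.
New unemployment rate = 23.24 / 207.58 = 11.20%.

New unemployment rate ≈ 11.20%.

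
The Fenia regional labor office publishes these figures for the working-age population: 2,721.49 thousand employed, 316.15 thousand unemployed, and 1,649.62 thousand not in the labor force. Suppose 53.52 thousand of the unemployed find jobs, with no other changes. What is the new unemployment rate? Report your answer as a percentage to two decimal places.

New unemployment rate ≈ 8.65%.

Initially, labor force = 2,721.49 + 316.15 = 3,037.64 thousand, so u = 316.15/3,037.64 = 10.41%.
After the change, unemployed falls and employed rises by 53.52; labor force unchanged → E = 2,775.01, U = 262.63, labor force = 3,037.64 thousand.
New unemployment rate = 262.63 / 3,037.64 = 8.65%.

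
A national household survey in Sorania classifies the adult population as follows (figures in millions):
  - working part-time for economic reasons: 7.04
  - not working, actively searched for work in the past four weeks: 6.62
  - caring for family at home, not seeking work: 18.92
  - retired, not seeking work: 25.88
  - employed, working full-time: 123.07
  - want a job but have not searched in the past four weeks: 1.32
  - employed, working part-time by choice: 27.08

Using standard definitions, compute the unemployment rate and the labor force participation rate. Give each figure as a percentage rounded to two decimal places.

Unemployment rate ≈ 4.04%; labor force participation rate ≈ 78.03%.

Employed = 7.04 + 123.07 + 27.08 = 157.19 million (anyone who worked, including part-time for economic reasons, counts as employed).
Unemployed = 6.62 million.
Labor force = 157.19 + 6.62 = 163.81 million.
Not in labor force = 18.92 + 25.88 + 1.32 = 46.12 million (those not working and not actively searching are outside the labor force — including those who want a job but have given up searching).
Civilian working-age population = 163.81 + 46.12 = 209.93 million.
Unemployment rate = 6.62 / 163.81 = 4.04%.
Labor force participation rate = 163.81 / 209.93 = 78.03%.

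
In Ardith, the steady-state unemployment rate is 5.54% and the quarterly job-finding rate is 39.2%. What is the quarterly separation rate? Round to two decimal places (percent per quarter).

Separation rate ≈ 2.30% per quarter.

From u* = s/(s+f): s = u·f/(1−u).
s = 0.0554 × 39.2 / (1 − 0.0554) = 2.1717 / 0.9446 ≈ 2.30% per quarter.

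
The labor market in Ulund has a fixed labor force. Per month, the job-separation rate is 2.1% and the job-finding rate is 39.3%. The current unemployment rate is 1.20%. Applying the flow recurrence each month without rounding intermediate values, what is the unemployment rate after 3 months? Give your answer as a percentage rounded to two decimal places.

With a fixed labor force, u_{t+1} = u_t + s·(1−u_t) − f·u_t = u_t·(1−s−f) + s.
Here 1−s−f = 0.586 and s = 0.021.
u_1 = 0.012000 × 0.586 + 0.021 = 0.028032.
u_2 = 0.028032 × 0.586 + 0.021 = 0.037427.
u_3 = 0.037427 × 0.586 + 0.021 = 0.042932.

Unemployment rate after three months ≈ 4.29%.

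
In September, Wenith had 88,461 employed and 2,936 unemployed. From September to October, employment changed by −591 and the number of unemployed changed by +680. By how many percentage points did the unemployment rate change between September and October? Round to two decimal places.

September: labor force = 88,461 + 2,936 = 91,397; u = 2,936/91,397 = 3.21%.
October: labor force = 87,870 + 3,616 = 91,486; u = 3,616/91,486 = 3.95%.
Change = 3.95% − 3.21% = +0.74 pp.

The unemployment rate changed by +0.74 percentage points.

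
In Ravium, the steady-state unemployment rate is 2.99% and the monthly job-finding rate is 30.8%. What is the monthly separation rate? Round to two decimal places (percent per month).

Separation rate ≈ 0.95% per month.

From u* = s/(s+f): s = u·f/(1−u).
s = 0.0299 × 30.8 / (1 − 0.0299) = 0.9209 / 0.9701 ≈ 0.95% per month.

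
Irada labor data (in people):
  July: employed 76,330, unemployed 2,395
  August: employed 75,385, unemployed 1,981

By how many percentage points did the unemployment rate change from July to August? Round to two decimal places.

July: labor force = 76,330 + 2,395 = 78,725; u = 2,395/78,725 = 3.04%.
August: labor force = 75,385 + 1,981 = 77,366; u = 1,981/77,366 = 2.56%.
Change = 2.56% − 3.04% = −0.48 pp.

The unemployment rate changed by −0.48 percentage points.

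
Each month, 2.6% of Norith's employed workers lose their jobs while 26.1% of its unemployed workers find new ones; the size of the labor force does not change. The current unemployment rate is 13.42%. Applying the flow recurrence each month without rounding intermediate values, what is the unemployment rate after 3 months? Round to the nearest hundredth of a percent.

With a fixed labor force, u_{t+1} = u_t + s·(1−u_t) − f·u_t = u_t·(1−s−f) + s.
Here 1−s−f = 0.713 and s = 0.026.
u_1 = 0.134200 × 0.713 + 0.026 = 0.121685.
u_2 = 0.121685 × 0.713 + 0.026 = 0.112761.
u_3 = 0.112761 × 0.713 + 0.026 = 0.106399.

Unemployment rate after three months ≈ 10.64%.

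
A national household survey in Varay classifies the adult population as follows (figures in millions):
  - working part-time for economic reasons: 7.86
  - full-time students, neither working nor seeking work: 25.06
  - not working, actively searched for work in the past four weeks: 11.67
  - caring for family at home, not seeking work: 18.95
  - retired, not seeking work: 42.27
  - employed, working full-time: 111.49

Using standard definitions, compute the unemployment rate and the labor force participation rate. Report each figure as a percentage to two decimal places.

Unemployment rate ≈ 8.91%; labor force participation rate ≈ 60.29%.

Employed = 7.86 + 111.49 = 119.35 million (anyone who worked, including part-time for economic reasons, counts as employed).
Unemployed = 11.67 million.
Labor force = 119.35 + 11.67 = 131.02 million.
Not in labor force = 25.06 + 18.95 + 42.27 = 86.28 million (those not working and not actively searching are outside the labor force).
Civilian working-age population = 131.02 + 86.28 = 217.30 million.
Unemployment rate = 11.67 / 131.02 = 8.91%.
Labor force participation rate = 131.02 / 217.30 = 60.29%.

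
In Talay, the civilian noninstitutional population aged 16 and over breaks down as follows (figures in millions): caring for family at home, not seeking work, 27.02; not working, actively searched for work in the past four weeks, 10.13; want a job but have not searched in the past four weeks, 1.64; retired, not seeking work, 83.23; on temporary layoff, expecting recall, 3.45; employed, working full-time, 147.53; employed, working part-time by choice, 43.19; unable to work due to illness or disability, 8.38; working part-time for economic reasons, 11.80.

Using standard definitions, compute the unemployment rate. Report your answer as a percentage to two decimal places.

Employed = 147.53 + 43.19 + 11.80 = 202.52 million (anyone who worked, including part-time for economic reasons, counts as employed).
Unemployed = 10.13 + 3.45 = 13.58 million (jobless and actively searching, or on temporary layoff).
Labor force = 202.52 + 13.58 = 216.10 million.
Unemployment rate = 13.58 / 216.10 = 6.28%.

Unemployment rate ≈ 6.28%.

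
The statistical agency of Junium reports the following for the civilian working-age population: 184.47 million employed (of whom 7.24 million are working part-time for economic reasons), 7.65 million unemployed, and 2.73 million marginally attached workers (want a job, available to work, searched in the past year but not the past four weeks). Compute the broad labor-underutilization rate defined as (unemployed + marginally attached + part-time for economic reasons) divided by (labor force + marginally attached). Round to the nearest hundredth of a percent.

Broad underutilization rate ≈ 9.04%.

Labor force = 184.47 + 7.65 = 192.12 million.
Numerator = 7.65 + 2.73 + 7.24 = 17.62 million.
Denominator = 192.12 + 2.73 = 194.85 million.
Broad rate = 17.62 / 194.85 = 9.04%.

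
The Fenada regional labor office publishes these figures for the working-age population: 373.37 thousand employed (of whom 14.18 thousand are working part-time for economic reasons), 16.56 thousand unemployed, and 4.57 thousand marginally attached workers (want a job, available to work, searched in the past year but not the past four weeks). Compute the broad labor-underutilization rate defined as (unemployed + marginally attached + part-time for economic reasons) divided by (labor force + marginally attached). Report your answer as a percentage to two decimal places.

Labor force = 373.37 + 16.56 = 389.93 thousand.
Numerator = 16.56 + 4.57 + 14.18 = 35.31 thousand.
Denominator = 389.93 + 4.57 = 394.50 thousand.
Broad rate = 35.31 / 394.50 = 8.95%.

Broad underutilization rate ≈ 8.95%.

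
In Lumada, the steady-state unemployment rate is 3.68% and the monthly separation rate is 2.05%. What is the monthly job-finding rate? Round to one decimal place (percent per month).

From u* = s/(s+f): f = s·(1−u)/u.
f = 2.05 × (1 − 0.0368) / 0.0368 = 1.9746 / 0.0368 ≈ 53.7% per month.

Job-finding rate ≈ 53.7% per month.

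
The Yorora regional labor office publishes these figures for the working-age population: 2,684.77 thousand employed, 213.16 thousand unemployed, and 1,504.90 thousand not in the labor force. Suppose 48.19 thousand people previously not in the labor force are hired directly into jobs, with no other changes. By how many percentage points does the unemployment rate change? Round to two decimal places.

The unemployment rate changes by −0.12 percentage points.

Initially, labor force = 2,684.77 + 213.16 = 2,897.93 thousand, so u = 213.16/2,897.93 = 7.36%.
After the change, employed and labor force both rise by 48.19; unemployed unchanged → E = 2,732.96, U = 213.16, labor force = 2,946.12 thousand.
New unemployment rate = 213.16 / 2,946.12 = 7.24%.
Change = 7.24% − 7.36% = −0.12 percentage points.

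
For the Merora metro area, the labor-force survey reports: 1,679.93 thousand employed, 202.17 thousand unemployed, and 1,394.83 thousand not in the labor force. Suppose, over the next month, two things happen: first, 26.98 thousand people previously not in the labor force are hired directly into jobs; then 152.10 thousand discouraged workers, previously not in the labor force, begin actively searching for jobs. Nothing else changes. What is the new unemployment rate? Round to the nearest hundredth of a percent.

Initially, labor force = 1,679.93 + 202.17 = 1,882.10 thousand, so u = 202.17/1,882.10 = 10.74%.
After the first change, employed and labor force both rise by 26.98; unemployed unchanged → E = 1,706.91, U = 202.17, labor force = 1,909.08 thousand.
After the second change, unemployed and labor force both rise by 152.10 → E = 1,706.91, U = 354.27, labor force = 2,061.18 thousand.
New unemployment rate = 354.27 / 2,061.18 = 17.19%.

New unemployment rate ≈ 17.19%.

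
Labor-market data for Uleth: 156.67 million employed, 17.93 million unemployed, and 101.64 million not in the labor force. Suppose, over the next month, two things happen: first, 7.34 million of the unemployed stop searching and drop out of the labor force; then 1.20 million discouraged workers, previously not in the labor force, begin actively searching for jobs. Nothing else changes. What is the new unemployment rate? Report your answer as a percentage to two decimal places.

New unemployment rate ≈ 7.00%.

Initially, labor force = 156.67 + 17.93 = 174.60 million, so u = 17.93/174.60 = 10.27%.
After the first change, unemployed and labor force both fall by 7.34 → E = 156.67, U = 10.59, labor force = 167.26 million.
After the second change, unemployed and labor force both rise by 1.20 → E = 156.67, U = 11.79, labor force = 168.46 million.
New unemployment rate = 11.79 / 168.46 = 7.00%.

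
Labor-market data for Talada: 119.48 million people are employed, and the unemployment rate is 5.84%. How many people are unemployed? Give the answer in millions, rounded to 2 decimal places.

Let U be the number unemployed. The labor force is E + U, and U/(E+U) = 0.0584.
So U = 0.0584 × 119.48 / (1 − 0.0584) = 6.9776 / 0.9416 ≈ 7.41 million.

About 7.41 million are unemployed.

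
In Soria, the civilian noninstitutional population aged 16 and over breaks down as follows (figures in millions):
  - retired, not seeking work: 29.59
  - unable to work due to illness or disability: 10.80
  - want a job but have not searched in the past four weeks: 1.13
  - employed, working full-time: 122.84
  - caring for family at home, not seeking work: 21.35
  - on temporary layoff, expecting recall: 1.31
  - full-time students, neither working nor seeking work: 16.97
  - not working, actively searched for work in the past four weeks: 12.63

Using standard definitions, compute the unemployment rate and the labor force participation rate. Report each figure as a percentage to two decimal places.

Employed = 122.84 million.
Unemployed = 1.31 + 12.63 = 13.94 million (jobless and actively searching, or on temporary layoff).
Labor force = 122.84 + 13.94 = 136.78 million.
Not in labor force = 29.59 + 10.80 + 1.13 + 21.35 + 16.97 = 79.84 million (those not working and not actively searching are outside the labor force — including those who want a job but have given up searching).
Civilian working-age population = 136.78 + 79.84 = 216.62 million.
Unemployment rate = 13.94 / 136.78 = 10.19%.
Labor force participation rate = 136.78 / 216.62 = 63.14%.

Unemployment rate ≈ 10.19%; labor force participation rate ≈ 63.14%.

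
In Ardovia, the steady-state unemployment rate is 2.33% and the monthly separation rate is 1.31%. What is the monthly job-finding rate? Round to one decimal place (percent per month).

Job-finding rate ≈ 54.9% per month.

From u* = s/(s+f): f = s·(1−u)/u.
f = 1.31 × (1 − 0.0233) / 0.0233 = 1.2795 / 0.0233 ≈ 54.9% per month.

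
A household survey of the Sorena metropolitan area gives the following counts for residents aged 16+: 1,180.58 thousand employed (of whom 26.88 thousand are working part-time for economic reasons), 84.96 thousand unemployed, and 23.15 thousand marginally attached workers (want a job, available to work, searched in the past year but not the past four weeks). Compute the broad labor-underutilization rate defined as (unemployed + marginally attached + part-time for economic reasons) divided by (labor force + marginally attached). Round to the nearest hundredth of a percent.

Broad underutilization rate ≈ 10.47%.

Labor force = 1,180.58 + 84.96 = 1,265.54 thousand.
Numerator = 84.96 + 23.15 + 26.88 = 134.99 thousand.
Denominator = 1,265.54 + 23.15 = 1,288.69 thousand.
Broad rate = 134.99 / 1,288.69 = 10.47%.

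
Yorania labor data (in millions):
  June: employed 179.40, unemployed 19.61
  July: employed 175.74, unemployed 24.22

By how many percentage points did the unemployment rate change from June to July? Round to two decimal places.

The unemployment rate changed by +2.26 percentage points.

June: labor force = 179.40 + 19.61 = 199.01; u = 19.61/199.01 = 9.85%.
July: labor force = 175.74 + 24.22 = 199.96; u = 24.22/199.96 = 12.11%.
Change = 12.11% − 9.85% = +2.26 pp.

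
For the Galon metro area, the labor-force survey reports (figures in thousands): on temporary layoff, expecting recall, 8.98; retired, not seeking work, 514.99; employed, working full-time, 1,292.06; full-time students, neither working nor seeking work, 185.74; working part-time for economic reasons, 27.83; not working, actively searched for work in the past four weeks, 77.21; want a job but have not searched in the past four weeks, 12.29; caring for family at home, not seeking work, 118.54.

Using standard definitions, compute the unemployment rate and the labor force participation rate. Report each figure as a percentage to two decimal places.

Unemployment rate ≈ 6.13%; labor force participation rate ≈ 62.84%.

Employed = 1,292.06 + 27.83 = 1,319.89 thousand (anyone who worked, including part-time for economic reasons, counts as employed).
Unemployed = 8.98 + 77.21 = 86.19 thousand (jobless and actively searching, or on temporary layoff).
Labor force = 1,319.89 + 86.19 = 1,406.08 thousand.
Not in labor force = 514.99 + 185.74 + 12.29 + 118.54 = 831.56 thousand (those not working and not actively searching are outside the labor force — including those who want a job but have given up searching).
Civilian working-age population = 1,406.08 + 831.56 = 2,237.64 thousand.
Unemployment rate = 86.19 / 1,406.08 = 6.13%.
Labor force participation rate = 1,406.08 / 2,237.64 = 62.84%.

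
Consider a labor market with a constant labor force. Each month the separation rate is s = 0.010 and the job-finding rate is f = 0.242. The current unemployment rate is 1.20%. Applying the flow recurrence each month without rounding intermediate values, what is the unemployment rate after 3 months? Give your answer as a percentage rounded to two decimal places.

With a fixed labor force, u_{t+1} = u_t + s·(1−u_t) − f·u_t = u_t·(1−s−f) + s.
Here 1−s−f = 0.748 and s = 0.010.
u_1 = 0.012000 × 0.748 + 0.010 = 0.018976.
u_2 = 0.018976 × 0.748 + 0.010 = 0.024194.
u_3 = 0.024194 × 0.748 + 0.010 = 0.028097.

Unemployment rate after three months ≈ 2.81%.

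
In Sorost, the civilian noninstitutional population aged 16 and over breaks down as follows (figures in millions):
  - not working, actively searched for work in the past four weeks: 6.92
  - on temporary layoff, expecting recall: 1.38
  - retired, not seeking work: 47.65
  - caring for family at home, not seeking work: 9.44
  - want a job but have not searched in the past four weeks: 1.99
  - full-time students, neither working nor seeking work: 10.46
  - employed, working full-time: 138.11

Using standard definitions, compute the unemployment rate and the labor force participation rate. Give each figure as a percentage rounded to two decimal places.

Unemployment rate ≈ 5.67%; labor force participation rate ≈ 67.80%.

Employed = 138.11 million.
Unemployed = 6.92 + 1.38 = 8.30 million (jobless and actively searching, or on temporary layoff).
Labor force = 138.11 + 8.30 = 146.41 million.
Not in labor force = 47.65 + 9.44 + 1.99 + 10.46 = 69.54 million (those not working and not actively searching are outside the labor force — including those who want a job but have given up searching).
Civilian working-age population = 146.41 + 69.54 = 215.95 million.
Unemployment rate = 8.30 / 146.41 = 5.67%.
Labor force participation rate = 146.41 / 215.95 = 67.80%.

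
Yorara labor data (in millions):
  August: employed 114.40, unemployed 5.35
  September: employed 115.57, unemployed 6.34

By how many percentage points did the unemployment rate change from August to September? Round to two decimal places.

August: labor force = 114.40 + 5.35 = 119.75; u = 5.35/119.75 = 4.47%.
September: labor force = 115.57 + 6.34 = 121.91; u = 6.34/121.91 = 5.20%.
Change = 5.20% − 4.47% = +0.73 pp.

The unemployment rate changed by +0.73 percentage points.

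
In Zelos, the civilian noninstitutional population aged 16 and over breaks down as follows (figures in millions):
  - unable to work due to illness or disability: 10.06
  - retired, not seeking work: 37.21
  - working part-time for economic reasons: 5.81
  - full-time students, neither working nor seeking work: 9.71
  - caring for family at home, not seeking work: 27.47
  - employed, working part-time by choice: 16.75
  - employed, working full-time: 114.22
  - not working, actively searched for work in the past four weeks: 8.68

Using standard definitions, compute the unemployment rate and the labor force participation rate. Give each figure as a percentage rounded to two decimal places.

Unemployment rate ≈ 5.97%; labor force participation rate ≈ 63.27%.

Employed = 5.81 + 16.75 + 114.22 = 136.78 million (anyone who worked, including part-time for economic reasons, counts as employed).
Unemployed = 8.68 million.
Labor force = 136.78 + 8.68 = 145.46 million.
Not in labor force = 10.06 + 37.21 + 9.71 + 27.47 = 84.45 million (those not working and not actively searching are outside the labor force).
Civilian working-age population = 145.46 + 84.45 = 229.91 million.
Unemployment rate = 8.68 / 145.46 = 5.97%.
Labor force participation rate = 145.46 / 229.91 = 63.27%.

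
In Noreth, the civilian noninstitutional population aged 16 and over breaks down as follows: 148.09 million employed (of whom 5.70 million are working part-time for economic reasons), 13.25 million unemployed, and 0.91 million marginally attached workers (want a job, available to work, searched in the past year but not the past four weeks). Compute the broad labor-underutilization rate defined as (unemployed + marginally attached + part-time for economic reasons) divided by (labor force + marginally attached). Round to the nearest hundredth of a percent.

Broad underutilization rate ≈ 12.24%.

Labor force = 148.09 + 13.25 = 161.34 million.
Numerator = 13.25 + 0.91 + 5.70 = 19.86 million.
Denominator = 161.34 + 0.91 = 162.25 million.
Broad rate = 19.86 / 162.25 = 12.24%.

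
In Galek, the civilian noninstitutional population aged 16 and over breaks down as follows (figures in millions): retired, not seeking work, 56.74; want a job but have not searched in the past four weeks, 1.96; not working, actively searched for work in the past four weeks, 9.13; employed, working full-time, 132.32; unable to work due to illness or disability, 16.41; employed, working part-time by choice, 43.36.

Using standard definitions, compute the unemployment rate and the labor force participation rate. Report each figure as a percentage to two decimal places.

Employed = 132.32 + 43.36 = 175.68 million.
Unemployed = 9.13 million.
Labor force = 175.68 + 9.13 = 184.81 million.
Not in labor force = 56.74 + 1.96 + 16.41 = 75.11 million (those not working and not actively searching are outside the labor force — including those who want a job but have given up searching).
Civilian working-age population = 184.81 + 75.11 = 259.92 million.
Unemployment rate = 9.13 / 184.81 = 4.94%.
Labor force participation rate = 184.81 / 259.92 = 71.10%.

Unemployment rate ≈ 4.94%; labor force participation rate ≈ 71.10%.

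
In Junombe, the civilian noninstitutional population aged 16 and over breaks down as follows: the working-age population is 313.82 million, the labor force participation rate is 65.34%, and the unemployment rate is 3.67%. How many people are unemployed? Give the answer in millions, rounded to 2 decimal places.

Labor force = 0.6534 × 313.82 = 205.05 million.
Unemployed = 0.0367 × 205.05 ≈ 7.53 million.

About 7.53 million are unemployed.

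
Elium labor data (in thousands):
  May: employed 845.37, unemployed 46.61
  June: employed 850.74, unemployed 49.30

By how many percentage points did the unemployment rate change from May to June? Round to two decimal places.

The unemployment rate changed by +0.25 percentage points.

May: labor force = 845.37 + 46.61 = 891.98; u = 46.61/891.98 = 5.23%.
June: labor force = 850.74 + 49.30 = 900.04; u = 49.30/900.04 = 5.48%.
Change = 5.48% − 5.23% = +0.25 pp.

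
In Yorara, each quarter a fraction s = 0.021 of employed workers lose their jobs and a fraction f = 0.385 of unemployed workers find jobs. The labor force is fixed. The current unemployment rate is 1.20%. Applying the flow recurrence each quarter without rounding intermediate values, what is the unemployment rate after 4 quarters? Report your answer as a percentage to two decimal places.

Unemployment rate after four quarters ≈ 4.68%.

With a fixed labor force, u_{t+1} = u_t + s·(1−u_t) − f·u_t = u_t·(1−s−f) + s.
Here 1−s−f = 0.594 and s = 0.021.
u_1 = 0.012000 × 0.594 + 0.021 = 0.028128.
u_2 = 0.028128 × 0.594 + 0.021 = 0.037708.
u_3 = 0.037708 × 0.594 + 0.021 = 0.043399.
u_4 = 0.043399 × 0.594 + 0.021 = 0.046779.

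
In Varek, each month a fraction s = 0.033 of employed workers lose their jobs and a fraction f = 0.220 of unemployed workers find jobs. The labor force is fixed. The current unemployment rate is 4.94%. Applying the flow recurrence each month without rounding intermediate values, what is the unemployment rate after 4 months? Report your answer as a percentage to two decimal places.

Unemployment rate after four months ≈ 10.52%.

With a fixed labor force, u_{t+1} = u_t + s·(1−u_t) − f·u_t = u_t·(1−s−f) + s.
Here 1−s−f = 0.747 and s = 0.033.
u_1 = 0.049400 × 0.747 + 0.033 = 0.069902.
u_2 = 0.069902 × 0.747 + 0.033 = 0.085217.
u_3 = 0.085217 × 0.747 + 0.033 = 0.096657.
u_4 = 0.096657 × 0.747 + 0.033 = 0.105203.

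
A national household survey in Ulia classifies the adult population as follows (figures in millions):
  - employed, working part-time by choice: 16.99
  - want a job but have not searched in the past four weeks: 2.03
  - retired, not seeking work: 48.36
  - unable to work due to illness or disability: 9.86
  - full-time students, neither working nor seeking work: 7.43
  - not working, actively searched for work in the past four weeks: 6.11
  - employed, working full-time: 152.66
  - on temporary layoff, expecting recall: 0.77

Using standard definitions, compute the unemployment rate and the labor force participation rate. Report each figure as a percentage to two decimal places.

Employed = 16.99 + 152.66 = 169.65 million.
Unemployed = 6.11 + 0.77 = 6.88 million (jobless and actively searching, or on temporary layoff).
Labor force = 169.65 + 6.88 = 176.53 million.
Not in labor force = 2.03 + 48.36 + 9.86 + 7.43 = 67.68 million (those not working and not actively searching are outside the labor force — including those who want a job but have given up searching).
Civilian working-age population = 176.53 + 67.68 = 244.21 million.
Unemployment rate = 6.88 / 176.53 = 3.90%.
Labor force participation rate = 176.53 / 244.21 = 72.29%.

Unemployment rate ≈ 3.90%; labor force participation rate ≈ 72.29%.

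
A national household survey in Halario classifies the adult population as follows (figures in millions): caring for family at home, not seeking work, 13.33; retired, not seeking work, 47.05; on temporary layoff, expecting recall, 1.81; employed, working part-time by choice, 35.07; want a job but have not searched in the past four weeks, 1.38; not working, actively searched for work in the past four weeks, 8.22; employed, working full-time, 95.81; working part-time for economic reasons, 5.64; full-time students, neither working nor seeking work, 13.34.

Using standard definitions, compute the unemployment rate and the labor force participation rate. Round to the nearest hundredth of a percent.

Unemployment rate ≈ 6.84%; labor force participation rate ≈ 66.12%.

Employed = 35.07 + 95.81 + 5.64 = 136.52 million (anyone who worked, including part-time for economic reasons, counts as employed).
Unemployed = 1.81 + 8.22 = 10.03 million (jobless and actively searching, or on temporary layoff).
Labor force = 136.52 + 10.03 = 146.55 million.
Not in labor force = 13.33 + 47.05 + 1.38 + 13.34 = 75.10 million (those not working and not actively searching are outside the labor force — including those who want a job but have given up searching).
Civilian working-age population = 146.55 + 75.10 = 221.65 million.
Unemployment rate = 10.03 / 146.55 = 6.84%.
Labor force participation rate = 146.55 / 221.65 = 66.12%.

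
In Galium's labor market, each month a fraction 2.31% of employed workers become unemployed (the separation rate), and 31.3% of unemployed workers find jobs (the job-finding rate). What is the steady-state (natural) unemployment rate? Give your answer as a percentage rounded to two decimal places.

At steady state the flows balance: s·E = f·U, so U/(E+U) = s/(s+f).
u* = 2.31 / (2.31 + 31.3) = 2.31 / 33.61 = 6.87%.

Steady-state unemployment rate ≈ 6.87%.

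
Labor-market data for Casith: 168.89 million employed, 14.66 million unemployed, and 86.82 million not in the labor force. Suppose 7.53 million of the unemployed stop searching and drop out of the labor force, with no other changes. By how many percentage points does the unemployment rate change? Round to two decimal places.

The unemployment rate changes by −3.94 percentage points.

Initially, labor force = 168.89 + 14.66 = 183.55 million, so u = 14.66/183.55 = 7.99%.
After the change, unemployed and labor force both fall by 7.53 → E = 168.89, U = 7.13, labor force = 176.02 million.
New unemployment rate = 7.13 / 176.02 = 4.05%.
Change = 4.05% − 7.99% = −3.94 percentage points.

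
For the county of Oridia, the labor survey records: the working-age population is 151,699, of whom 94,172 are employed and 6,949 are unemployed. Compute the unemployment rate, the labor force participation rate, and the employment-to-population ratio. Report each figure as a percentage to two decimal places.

Unemployment rate ≈ 6.87%; labor force participation rate ≈ 66.66%; employment-population ratio ≈ 62.08%.

Labor force = employed + unemployed = 94,172 + 6,949 = 101,121.
Unemployment rate = 6,949 / 101,121 = 6.87%.
Labor force participation rate = 101,121 / 151,699 = 66.66%.
Employment-population ratio = 94,172 / 151,699 = 62.08%.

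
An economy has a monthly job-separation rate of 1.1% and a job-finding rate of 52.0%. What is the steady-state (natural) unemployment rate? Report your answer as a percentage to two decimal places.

At steady state the flows balance: s·E = f·U, so U/(E+U) = s/(s+f).
u* = 1.1 / (1.1 + 52.0) = 1.1 / 53.10 = 2.07%.

Steady-state unemployment rate ≈ 2.07%.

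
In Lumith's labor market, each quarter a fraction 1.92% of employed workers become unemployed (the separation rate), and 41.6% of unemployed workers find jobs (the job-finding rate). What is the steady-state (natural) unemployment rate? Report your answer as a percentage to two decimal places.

Steady-state unemployment rate ≈ 4.41%.

At steady state the flows balance: s·E = f·U, so U/(E+U) = s/(s+f).
u* = 1.92 / (1.92 + 41.6) = 1.92 / 43.52 = 4.41%.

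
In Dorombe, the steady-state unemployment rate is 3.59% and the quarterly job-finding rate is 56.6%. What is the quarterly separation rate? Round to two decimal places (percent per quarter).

From u* = s/(s+f): s = u·f/(1−u).
s = 0.0359 × 56.6 / (1 − 0.0359) = 2.0319 / 0.9641 ≈ 2.11% per quarter.

Separation rate ≈ 2.11% per quarter.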